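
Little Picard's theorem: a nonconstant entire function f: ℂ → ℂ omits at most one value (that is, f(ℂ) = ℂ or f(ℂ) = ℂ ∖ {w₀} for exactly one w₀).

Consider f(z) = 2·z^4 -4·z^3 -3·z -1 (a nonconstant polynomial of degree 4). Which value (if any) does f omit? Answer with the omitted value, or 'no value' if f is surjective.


Little Picard bounds the complement of f(ℂ) to at most one point.
For every w ∈ ℂ, the equation p(z) − w = 0 is a nonconstant polynomial in z and hence has at least one root by the fundamental theorem of algebra. So p is surjective onto ℂ, omitting no value.

Omitted value: no value.


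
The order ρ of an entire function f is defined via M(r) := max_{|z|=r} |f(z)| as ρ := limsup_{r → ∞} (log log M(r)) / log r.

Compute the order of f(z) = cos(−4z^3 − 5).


Write cos(w) = (e^{iw} ± e^{−iw})/(2 or 2i), so |cos(w)| ≤ e^{|w|}. With w = −4z^3 − 5, |w| ≤ 4r^3 + 5 on |z|=r, giving M(r) ≤ e^{4r^3 + 5} and ρ ≤ 3. For the lower bound, choose z on |z|=r with -4z^3 purely imaginary of modulus 4r^3; then |cos(−4z^3 − 5)| grows like e^{4r^3}/2, so ρ ≥ 3. Hence ρ = 3.
Therefore ρ = 3.

Order ρ = 3.


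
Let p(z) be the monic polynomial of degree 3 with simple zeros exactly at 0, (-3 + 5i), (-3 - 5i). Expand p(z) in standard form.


The polynomial is p(z) = ∏_{α ∈ S} (z − α), where S = {0, (-3 + 5i), (-3 - 5i)}.
Expanding the product yields: p(z) = z^3 + 6·z^2 + 34·z.
Note conjugate pairs combine to real quadratics: (z − (-3+5i))(z − (-3−5i)) = z² + 6z + 34.
The resulting polynomial has degree 3 and real coefficients as required.

p(z) = z^3 + 6·z^2 + 34·z.


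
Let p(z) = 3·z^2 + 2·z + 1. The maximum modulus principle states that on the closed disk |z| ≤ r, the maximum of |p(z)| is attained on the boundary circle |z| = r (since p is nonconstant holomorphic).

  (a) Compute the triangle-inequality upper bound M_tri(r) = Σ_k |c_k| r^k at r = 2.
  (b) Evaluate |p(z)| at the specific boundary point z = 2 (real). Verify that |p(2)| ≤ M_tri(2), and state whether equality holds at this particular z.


Coefficients: c_0 = 1, c_1 = 2, c_2 = 3. Radius r = 2.
Part (a). Triangle bound: M_tri(r) = Σ_k |c_k| r^k
  = |1|·2^0 + |2|·2^1 + |3|·2^2
  = 1 + 4 + 12 = 17.
This bounds M(r) := max_{|z|=r} |p(z)| from above; equality holds iff all terms c_k z^k can be made to align in phase at a single z on |z|=r.
Part (b). At z = 2 (real, on the circle |z| = r):
  p(2) = (1)·2^0 + (2)·2^1 + (3)·2^2 = 17.
  |p(2)| = 17.
Since all nonzero coefficients share the same sign, |p(2)| = 17 = M_tri(2); the triangle bound is attained at z = 2, so in fact M(r) = 17.

M_tri(2) = 17; |p(2)| = 17; equality at z=2: yes.


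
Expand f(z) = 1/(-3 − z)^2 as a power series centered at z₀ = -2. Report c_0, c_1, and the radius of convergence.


Let w = z − z₀, so z = z₀ + w.
Then -3 − z = -3 − (z₀ + w) = (-3 − z₀) − w = -1 − w.
f(z) = 1/(-1 − w)^2 = (1/(-1)^2) · (1 − w/(-1))^{−2}.
By the binomial series (1−u)^{−2} = Σ_{n≥0} C(n+1, 1) u^n for |u|<1, with u = w/(-1):
  c_n = C(n+1, 1) / (-1)^(n+2).
  c_0 = 1/(-1)^2 = 1.
  c_1 = 2/(-1)^3 = -2.
The series is valid for |w/d| < 1, i.e. |z − z₀| < |d|.
Radius of convergence: R = |-3 − z₀| = |-1| = 1 (distance from z₀ to the singularity z = -3).

c_0 = 1, c_1 = -2; R = 1.


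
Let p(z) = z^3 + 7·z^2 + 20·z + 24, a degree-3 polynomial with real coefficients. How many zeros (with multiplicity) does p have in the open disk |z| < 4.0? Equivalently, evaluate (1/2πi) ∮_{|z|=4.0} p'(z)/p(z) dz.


The zeros of p are: (-2 + 2i), (-2 - 2i), -3.
Their magnitudes are: 2.828, 2.828, 3.
Zeros with |z| < R = 4.0: (-2 + 2i), (-2 - 2i), -3.
Count = 3.
By the argument principle, (1/2πi) ∮_{|z|=R} p'(z)/p(z) dz equals exactly this count.

Number of zeros inside |z| < 4.0: 3.


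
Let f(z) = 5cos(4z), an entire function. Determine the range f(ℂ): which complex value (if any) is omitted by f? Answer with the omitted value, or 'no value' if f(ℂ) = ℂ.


Little Picard bounds the complement of f(ℂ) to at most one point.
cos is entire and surjective onto ℂ: for every w ∈ ℂ, cos(ζ) = w has a solution ζ ∈ ℂ (e.g., via the complex inverse arccos). With ζ = 4z this gives z = ζ/(4). Then 5·cos(4z) takes every value in 5·ℂ = ℂ, and adding 0 is a bijection of ℂ. So f is surjective and omits no value. (Note: only on the real line is cos bounded by [−1, 1].)

Omitted value: no value.


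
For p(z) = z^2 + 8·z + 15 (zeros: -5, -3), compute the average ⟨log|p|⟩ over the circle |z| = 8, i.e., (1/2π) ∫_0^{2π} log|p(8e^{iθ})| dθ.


Zeros: -5, -3; r = 8.
Inside |z| < r: -5, -3. Outside (|z| ≥ r): ∅.
p(0) = 15, so log|p(0)| = log(15) = 2.7081.
Apply Jensen: I(r) = log|p(0)| + Σ_k log(r/|z_k|), summed over zeros inside |z| < r.
  log(r/|z_k|) for z_k = -5: log(8/5) = 0.4700
  log(r/|z_k|) for z_k = -3: log(8/3) = 0.9808
Sum over inside zeros: 1.4508.
I(r) = log|p(0)| + (inside sum) = 2.7081 + 1.4508 = 4.1589.
Closed form (all zeros inside, monic): I(r) = n·log(r) = 2·log(8) = 4.1589. ✓

I(r) ≈ 4.1589.


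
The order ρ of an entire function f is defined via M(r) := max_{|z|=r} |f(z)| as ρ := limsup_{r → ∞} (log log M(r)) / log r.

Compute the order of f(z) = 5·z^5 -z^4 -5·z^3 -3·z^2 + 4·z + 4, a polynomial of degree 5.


|f(z)| ≤ Σ|c_k|·r^k = O(r^5) as r → ∞. Polynomial growth is O(e^{r^ε}) for every ε > 0 (since r^5/e^{r^ε} → 0), so ρ ≤ ε for all ε > 0, i.e. ρ = 0. Every nonconstant polynomial has order 0.
Therefore ρ = 0.

Order ρ = 0.


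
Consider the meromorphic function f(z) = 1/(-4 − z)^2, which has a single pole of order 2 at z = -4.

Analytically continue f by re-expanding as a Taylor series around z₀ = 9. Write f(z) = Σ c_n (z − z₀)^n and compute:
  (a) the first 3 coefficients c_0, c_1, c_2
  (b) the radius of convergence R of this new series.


Let w = z − z₀, so z = z₀ + w.
Then -4 − z = -4 − (z₀ + w) = (-4 − z₀) − w = -13 − w.
f(z) = 1/(-13 − w)^2 = (1/(-13)^2) · (1 − w/(-13))^{−2}.
By the binomial series (1−u)^{−2} = Σ_{n≥0} C(n+1, 1) u^n for |u|<1, with u = w/(-13):
  c_n = C(n+1, 1) / (-13)^(n+2).
  c_0 = 1/(-13)^2 = 1/169.
  c_1 = 2/(-13)^3 = -2/2197.
  c_2 = 3/(-13)^4 = 3/28561.
The series is valid for |w/d| < 1, i.e. |z − z₀| < |d|.
Radius of convergence: R = |-4 − z₀| = |-13| = 13 (distance from z₀ to the singularity z = -4).

c_0 = 1/169, c_1 = -2/2197, c_2 = 3/28561; R = 13.


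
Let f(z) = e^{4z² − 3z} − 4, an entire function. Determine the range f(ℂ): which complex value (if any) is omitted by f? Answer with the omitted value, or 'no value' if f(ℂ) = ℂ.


Little Picard bounds the complement of f(ℂ) to at most one point.
The exponent g(z) = 4z² − 3z is a nonconstant polynomial, hence surjective onto ℂ. So e^{g(z)} takes every value in {e^w : w ∈ ℂ} = ℂ ∖ {0}. Adding -4 shifts the range to ℂ ∖ {-4}. f omits exactly -4.

Omitted value: -4.


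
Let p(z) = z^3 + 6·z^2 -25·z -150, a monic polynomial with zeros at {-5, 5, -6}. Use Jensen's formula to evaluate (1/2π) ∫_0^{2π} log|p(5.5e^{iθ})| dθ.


Zeros: -6, -5, 5; r = 5.5.
Inside |z| < r: -5, 5. Outside (|z| ≥ r): -6.
p(0) = -150, so log|p(0)| = log(150) = 5.0106.
Apply Jensen: I(r) = log|p(0)| + Σ_k log(r/|z_k|), summed over zeros inside |z| < r.
  log(r/|z_k|) for z_k = -5: log(5.5/5) = 0.0953
  log(r/|z_k|) for z_k = 5: log(5.5/5) = 0.0953
  Outside zeros (-6) contribute nothing to the Jensen sum.
Sum over inside zeros: 0.1906.
I(r) = log|p(0)| + (inside sum) = 5.0106 + 0.1906 = 5.2013.
Note: since some zeros are outside |z| ≤ r, the simplified n·log(r) form does NOT apply — only the inside zeros contribute.

I(r) ≈ 5.2013.


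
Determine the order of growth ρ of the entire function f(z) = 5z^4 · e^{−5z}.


M(r) = max_{|z|=r} |5|·|z|^4·|e^{−5z}| = 5·r^4 · e^{5r^1} (the factors attain their maxima compatibly on |z|=r). Then log M(r) = log 5 + 4·log r + 5r^1, dominated by the last term, so log log M(r) ~ 1·log r. The polynomial factor 5z^4 contributes only a log r term and does not affect the order. ρ = 1.
Therefore ρ = 1.

Order ρ = 1.


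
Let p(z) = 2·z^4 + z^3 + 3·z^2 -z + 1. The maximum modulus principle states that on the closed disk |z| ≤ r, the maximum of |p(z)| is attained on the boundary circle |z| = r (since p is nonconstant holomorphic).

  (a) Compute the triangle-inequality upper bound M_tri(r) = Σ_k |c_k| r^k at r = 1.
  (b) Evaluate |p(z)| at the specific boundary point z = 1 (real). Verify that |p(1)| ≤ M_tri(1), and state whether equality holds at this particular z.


Coefficients: c_0 = 1, c_1 = -1, c_2 = 3, c_3 = 1, c_4 = 2. Radius r = 1.
Part (a). Triangle bound: M_tri(r) = Σ_k |c_k| r^k
  = |1|·1^0 + |-1|·1^1 + |3|·1^2 + |1|·1^3 + |2|·1^4
  = 1 + 1 + 3 + 1 + 2 = 8.
This bounds M(r) := max_{|z|=r} |p(z)| from above; equality holds iff all terms c_k z^k can be made to align in phase at a single z on |z|=r.
Part (b). At z = 1 (real, on the circle |z| = r):
  p(1) = (1)·1^0 + (-1)·1^1 + (3)·1^2 + (1)·1^3 + (2)·1^4 = 6.
  |p(1)| = 6.
Check: |p(1)| = 6 ≤ 8 = M_tri(1). ✓ Equality does not hold at z = 1 (the coefficients have mixed signs, so the terms do not all align in phase there).

M_tri(1) = 8; |p(1)| = 6; equality at z=1: no.


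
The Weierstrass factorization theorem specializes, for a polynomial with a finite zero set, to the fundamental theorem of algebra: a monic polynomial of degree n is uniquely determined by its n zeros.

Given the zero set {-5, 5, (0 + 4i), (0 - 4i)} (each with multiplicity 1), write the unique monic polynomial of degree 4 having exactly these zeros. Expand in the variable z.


The polynomial is p(z) = ∏_{α ∈ S} (z − α), where S = {-5, 5, (0 + 4i), (0 - 4i)}.
Expanding the product yields: p(z) = z^4 -9·z^2 -400.
Note conjugate pairs combine to real quadratics: (z − (0+4i))(z − (0−4i)) = z² + 16.
The resulting polynomial has degree 4 and real coefficients as required.

p(z) = z^4 -9·z^2 -400.


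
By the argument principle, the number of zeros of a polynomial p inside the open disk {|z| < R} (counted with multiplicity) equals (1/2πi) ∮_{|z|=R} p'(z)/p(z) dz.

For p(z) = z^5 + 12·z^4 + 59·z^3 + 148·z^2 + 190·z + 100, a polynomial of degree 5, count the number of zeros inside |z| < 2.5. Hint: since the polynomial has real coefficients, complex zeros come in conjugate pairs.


The zeros of p are: -2, (-2 + 1i), (-2 - 1i), (-3 + 1i), (-3 - 1i).
Their magnitudes are: 2, 2.236, 2.236, 3.162, 3.162.
Zeros with |z| < R = 2.5: -2, (-2 + 1i), (-2 - 1i).
Count = 3.
By the argument principle, (1/2πi) ∮_{|z|=R} p'(z)/p(z) dz equals exactly this count.

Number of zeros inside |z| < 2.5: 3.


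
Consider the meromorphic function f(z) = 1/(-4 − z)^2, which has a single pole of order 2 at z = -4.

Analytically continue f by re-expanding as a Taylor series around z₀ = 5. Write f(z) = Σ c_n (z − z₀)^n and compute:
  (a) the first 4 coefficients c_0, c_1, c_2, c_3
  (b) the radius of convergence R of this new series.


Let w = z − z₀, so z = z₀ + w.
Then -4 − z = -4 − (z₀ + w) = (-4 − z₀) − w = -9 − w.
f(z) = 1/(-9 − w)^2 = (1/(-9)^2) · (1 − w/(-9))^{−2}.
By the binomial series (1−u)^{−2} = Σ_{n≥0} C(n+1, 1) u^n for |u|<1, with u = w/(-9):
  c_n = C(n+1, 1) / (-9)^(n+2).
  c_0 = 1/(-9)^2 = 1/81.
  c_1 = 2/(-9)^3 = -2/729.
  c_2 = 3/(-9)^4 = 1/2187.
  c_3 = 4/(-9)^5 = -4/59049.
The series is valid for |w/d| < 1, i.e. |z − z₀| < |d|.
Radius of convergence: R = |-4 − z₀| = |-9| = 9 (distance from z₀ to the singularity z = -4).

c_0 = 1/81, c_1 = -2/729, c_2 = 1/2187, c_3 = -4/59049; R = 9.


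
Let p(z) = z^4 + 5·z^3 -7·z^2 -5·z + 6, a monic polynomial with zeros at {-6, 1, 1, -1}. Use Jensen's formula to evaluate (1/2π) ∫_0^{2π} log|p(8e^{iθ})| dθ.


Zeros: -6, -1, 1, 1; r = 8.
Inside |z| < r: -6, -1, 1, 1. Outside (|z| ≥ r): ∅.
p(0) = 6, so log|p(0)| = log(6) = 1.7918.
Apply Jensen: I(r) = log|p(0)| + Σ_k log(r/|z_k|), summed over zeros inside |z| < r.
  log(r/|z_k|) for z_k = -6: log(8/6) = 0.2877
  log(r/|z_k|) for z_k = 1: log(8/1) = 2.0794
  log(r/|z_k|) for z_k = 1: log(8/1) = 2.0794
  log(r/|z_k|) for z_k = -1: log(8/1) = 2.0794
Sum over inside zeros: 6.5260.
I(r) = log|p(0)| + (inside sum) = 1.7918 + 6.5260 = 8.3178.
Closed form (all zeros inside, monic): I(r) = n·log(r) = 4·log(8) = 8.3178. ✓

I(r) ≈ 8.3178.


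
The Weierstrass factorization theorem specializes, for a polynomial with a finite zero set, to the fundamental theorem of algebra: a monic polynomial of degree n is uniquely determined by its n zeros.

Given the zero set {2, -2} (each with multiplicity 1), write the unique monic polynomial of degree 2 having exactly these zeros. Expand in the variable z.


The polynomial is p(z) = ∏_{α ∈ S} (z − α), where S = {2, -2}.
Expanding the product yields: p(z) = z^2 -4.
The resulting polynomial has degree 2 and real coefficients as required.

p(z) = z^2 -4.


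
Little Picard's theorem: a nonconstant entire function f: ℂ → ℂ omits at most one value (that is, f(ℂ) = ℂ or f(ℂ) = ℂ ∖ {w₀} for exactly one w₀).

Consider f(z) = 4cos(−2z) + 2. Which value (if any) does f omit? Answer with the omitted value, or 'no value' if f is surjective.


Little Picard bounds the complement of f(ℂ) to at most one point.
cos is entire and surjective onto ℂ: for every w ∈ ℂ, cos(ζ) = w has a solution ζ ∈ ℂ (e.g., via the complex inverse arccos). With ζ = −2z this gives z = ζ/(-2). Then 4·cos(−2z) takes every value in 4·ℂ = ℂ, and adding 2 is a bijection of ℂ. So f is surjective and omits no value. (Note: only on the real line is cos bounded by [−1, 1].)

Omitted value: no value.


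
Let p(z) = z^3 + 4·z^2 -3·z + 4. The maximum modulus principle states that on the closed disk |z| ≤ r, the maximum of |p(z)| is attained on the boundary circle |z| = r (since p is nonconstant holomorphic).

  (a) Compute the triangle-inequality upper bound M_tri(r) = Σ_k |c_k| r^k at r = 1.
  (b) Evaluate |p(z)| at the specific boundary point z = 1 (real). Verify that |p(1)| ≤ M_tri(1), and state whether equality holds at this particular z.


Coefficients: c_0 = 4, c_1 = -3, c_2 = 4, c_3 = 1. Radius r = 1.
Part (a). Triangle bound: M_tri(r) = Σ_k |c_k| r^k
  = |4|·1^0 + |-3|·1^1 + |4|·1^2 + |1|·1^3
  = 4 + 3 + 4 + 1 = 12.
This bounds M(r) := max_{|z|=r} |p(z)| from above; equality holds iff all terms c_k z^k can be made to align in phase at a single z on |z|=r.
Part (b). At z = 1 (real, on the circle |z| = r):
  p(1) = (4)·1^0 + (-3)·1^1 + (4)·1^2 + (1)·1^3 = 6.
  |p(1)| = 6.
Check: |p(1)| = 6 ≤ 12 = M_tri(1). ✓ Equality does not hold at z = 1 (the coefficients have mixed signs, so the terms do not all align in phase there).

M_tri(1) = 12; |p(1)| = 6; equality at z=1: no.


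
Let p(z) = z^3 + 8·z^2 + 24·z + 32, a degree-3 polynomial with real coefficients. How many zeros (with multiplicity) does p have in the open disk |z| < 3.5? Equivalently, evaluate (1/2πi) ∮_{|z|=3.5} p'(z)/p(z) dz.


The zeros of p are: (-2 + 2i), (-2 - 2i), -4.
Their magnitudes are: 2.828, 2.828, 4.
Zeros with |z| < R = 3.5: (-2 + 2i), (-2 - 2i).
Count = 2.
By the argument principle, (1/2πi) ∮_{|z|=R} p'(z)/p(z) dz equals exactly this count.

Number of zeros inside |z| < 3.5: 2.


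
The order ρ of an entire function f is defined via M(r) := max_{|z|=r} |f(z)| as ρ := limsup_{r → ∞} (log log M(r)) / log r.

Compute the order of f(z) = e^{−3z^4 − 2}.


|e^{−3z^4 − 2}| = e^{Re(-3·z^4) + -2} ≤ e^{3|z|^4 + -2} = e^{3r^4 + -2} on |z| = r, so ρ ≤ 4. Choosing z on |z|=r so that -3·z^4 is real positive (always possible by picking arg z appropriately) gives |f(z)| = e^{3r^4 + -2}, matching the bound. The additive constant -2 does not affect log log M(r) ~ 4·log r. Hence ρ = 4.
Therefore ρ = 4.

Order ρ = 4.


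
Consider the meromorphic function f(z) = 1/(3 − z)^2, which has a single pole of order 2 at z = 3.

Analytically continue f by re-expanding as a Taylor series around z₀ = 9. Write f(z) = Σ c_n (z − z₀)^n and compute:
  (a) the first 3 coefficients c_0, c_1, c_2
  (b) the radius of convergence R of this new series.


Let w = z − z₀, so z = z₀ + w.
Then 3 − z = 3 − (z₀ + w) = (3 − z₀) − w = -6 − w.
f(z) = 1/(-6 − w)^2 = (1/(-6)^2) · (1 − w/(-6))^{−2}.
By the binomial series (1−u)^{−2} = Σ_{n≥0} C(n+1, 1) u^n for |u|<1, with u = w/(-6):
  c_n = C(n+1, 1) / (-6)^(n+2).
  c_0 = 1/(-6)^2 = 1/36.
  c_1 = 2/(-6)^3 = -1/108.
  c_2 = 3/(-6)^4 = 1/432.
The series is valid for |w/d| < 1, i.e. |z − z₀| < |d|.
Radius of convergence: R = |3 − z₀| = |-6| = 6 (distance from z₀ to the singularity z = 3).

c_0 = 1/36, c_1 = -1/108, c_2 = 1/432; R = 6.


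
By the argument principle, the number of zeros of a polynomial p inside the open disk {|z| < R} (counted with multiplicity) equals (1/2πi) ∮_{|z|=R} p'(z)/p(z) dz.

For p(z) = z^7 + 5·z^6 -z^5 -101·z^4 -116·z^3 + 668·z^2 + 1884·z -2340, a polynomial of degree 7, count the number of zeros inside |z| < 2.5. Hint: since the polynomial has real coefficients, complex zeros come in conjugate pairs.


The zeros of p are: (-3 + 2i), (-3 - 2i), (-3 + 3i), (-3 - 3i), (3 + 1i), (3 - 1i), 1.
Their magnitudes are: 3.606, 3.606, 4.243, 4.243, 3.162, 3.162, 1.
Zeros with |z| < R = 2.5: 1.
Count = 1.
By the argument principle, (1/2πi) ∮_{|z|=R} p'(z)/p(z) dz equals exactly this count.

Number of zeros inside |z| < 2.5: 1.


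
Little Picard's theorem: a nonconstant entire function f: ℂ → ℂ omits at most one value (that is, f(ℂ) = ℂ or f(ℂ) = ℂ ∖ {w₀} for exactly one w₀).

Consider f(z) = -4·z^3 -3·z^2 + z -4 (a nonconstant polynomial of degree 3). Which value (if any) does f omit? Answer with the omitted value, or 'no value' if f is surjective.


Little Picard bounds the complement of f(ℂ) to at most one point.
For every w ∈ ℂ, the equation p(z) − w = 0 is a nonconstant polynomial in z and hence has at least one root by the fundamental theorem of algebra. So p is surjective onto ℂ, omitting no value.

Omitted value: no value.


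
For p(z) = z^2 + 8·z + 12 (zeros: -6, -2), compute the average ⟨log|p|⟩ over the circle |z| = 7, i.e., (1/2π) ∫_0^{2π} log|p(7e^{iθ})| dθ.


Zeros: -6, -2; r = 7.
Inside |z| < r: -6, -2. Outside (|z| ≥ r): ∅.
p(0) = 12, so log|p(0)| = log(12) = 2.4849.
Apply Jensen: I(r) = log|p(0)| + Σ_k log(r/|z_k|), summed over zeros inside |z| < r.
  log(r/|z_k|) for z_k = -6: log(7/6) = 0.1542
  log(r/|z_k|) for z_k = -2: log(7/2) = 1.2528
Sum over inside zeros: 1.4069.
I(r) = log|p(0)| + (inside sum) = 2.4849 + 1.4069 = 3.8918.
Closed form (all zeros inside, monic): I(r) = n·log(r) = 2·log(7) = 3.8918. ✓

I(r) ≈ 3.8918.


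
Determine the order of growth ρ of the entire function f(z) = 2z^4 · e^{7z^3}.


M(r) = max_{|z|=r} |2|·|z|^4·|e^{7z^3}| = 2·r^4 · e^{7r^3} (the factors attain their maxima compatibly on |z|=r). Then log M(r) = log 2 + 4·log r + 7r^3, dominated by the last term, so log log M(r) ~ 3·log r. The polynomial factor 2z^4 contributes only a log r term and does not affect the order. ρ = 3.
Therefore ρ = 3.

Order ρ = 3.


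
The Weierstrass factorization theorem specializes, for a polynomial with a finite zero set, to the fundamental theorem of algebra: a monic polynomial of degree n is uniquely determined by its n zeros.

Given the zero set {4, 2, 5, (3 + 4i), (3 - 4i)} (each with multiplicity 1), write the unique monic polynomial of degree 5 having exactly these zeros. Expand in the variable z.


The polynomial is p(z) = ∏_{α ∈ S} (z − α), where S = {4, 2, 5, (3 + 4i), (3 - 4i)}.
Expanding the product yields: p(z) = z^5 -17·z^4 + 129·z^3 -543·z^2 + 1190·z -1000.
Note conjugate pairs combine to real quadratics: (z − (3+4i))(z − (3−4i)) = z² − 6z + 25.
The resulting polynomial has degree 5 and real coefficients as required.

p(z) = z^5 -17·z^4 + 129·z^3 -543·z^2 + 1190·z -1000.


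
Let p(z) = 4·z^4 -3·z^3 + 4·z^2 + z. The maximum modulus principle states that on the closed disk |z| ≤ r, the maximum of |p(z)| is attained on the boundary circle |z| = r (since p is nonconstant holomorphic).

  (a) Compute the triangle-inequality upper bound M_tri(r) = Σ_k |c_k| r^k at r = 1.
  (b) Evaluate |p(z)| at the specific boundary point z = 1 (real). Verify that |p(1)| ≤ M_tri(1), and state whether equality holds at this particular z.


Coefficients: c_0 = 0, c_1 = 1, c_2 = 4, c_3 = -3, c_4 = 4. Radius r = 1.
Part (a). Triangle bound: M_tri(r) = Σ_k |c_k| r^k
  = |0|·1^0 + |1|·1^1 + |4|·1^2 + |-3|·1^3 + |4|·1^4
  = 0 + 1 + 4 + 3 + 4 = 12.
This bounds M(r) := max_{|z|=r} |p(z)| from above; equality holds iff all terms c_k z^k can be made to align in phase at a single z on |z|=r.
Part (b). At z = 1 (real, on the circle |z| = r):
  p(1) = (0)·1^0 + (1)·1^1 + (4)·1^2 + (-3)·1^3 + (4)·1^4 = 6.
  |p(1)| = 6.
Check: |p(1)| = 6 ≤ 12 = M_tri(1). ✓ Equality does not hold at z = 1 (the coefficients have mixed signs, so the terms do not all align in phase there).

M_tri(1) = 12; |p(1)| = 6; equality at z=1: no.


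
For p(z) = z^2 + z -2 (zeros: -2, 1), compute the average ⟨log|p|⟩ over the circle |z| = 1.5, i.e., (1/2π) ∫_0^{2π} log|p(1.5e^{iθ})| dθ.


Zeros: -2, 1; r = 1.5.
Inside |z| < r: 1. Outside (|z| ≥ r): -2.
p(0) = -2, so log|p(0)| = log(2) = 0.6931.
Apply Jensen: I(r) = log|p(0)| + Σ_k log(r/|z_k|), summed over zeros inside |z| < r.
  log(r/|z_k|) for z_k = 1: log(1.5/1) = 0.4055
  Outside zeros (-2) contribute nothing to the Jensen sum.
Sum over inside zeros: 0.4055.
I(r) = log|p(0)| + (inside sum) = 0.6931 + 0.4055 = 1.0986.
Note: since some zeros are outside |z| ≤ r, the simplified n·log(r) form does NOT apply — only the inside zeros contribute.

I(r) ≈ 1.0986.


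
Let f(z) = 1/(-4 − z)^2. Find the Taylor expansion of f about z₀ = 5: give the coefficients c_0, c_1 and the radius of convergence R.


Let w = z − z₀, so z = z₀ + w.
Then -4 − z = -4 − (z₀ + w) = (-4 − z₀) − w = -9 − w.
f(z) = 1/(-9 − w)^2 = (1/(-9)^2) · (1 − w/(-9))^{−2}.
By the binomial series (1−u)^{−2} = Σ_{n≥0} C(n+1, 1) u^n for |u|<1, with u = w/(-9):
  c_n = C(n+1, 1) / (-9)^(n+2).
  c_0 = 1/(-9)^2 = 1/81.
  c_1 = 2/(-9)^3 = -2/729.
The series is valid for |w/d| < 1, i.e. |z − z₀| < |d|.
Radius of convergence: R = |-4 − z₀| = |-9| = 9 (distance from z₀ to the singularity z = -4).

c_0 = 1/81, c_1 = -2/729; R = 9.


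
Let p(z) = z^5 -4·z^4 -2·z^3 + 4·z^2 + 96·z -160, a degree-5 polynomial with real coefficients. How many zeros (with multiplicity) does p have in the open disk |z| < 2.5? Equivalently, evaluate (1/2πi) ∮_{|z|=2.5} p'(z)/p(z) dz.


The zeros of p are: (3 + 1i), (3 - 1i), 2, (-2 + 2i), (-2 - 2i).
Their magnitudes are: 3.162, 3.162, 2, 2.828, 2.828.
Zeros with |z| < R = 2.5: 2.
Count = 1.
By the argument principle, (1/2πi) ∮_{|z|=R} p'(z)/p(z) dz equals exactly this count.

Number of zeros inside |z| < 2.5: 1.


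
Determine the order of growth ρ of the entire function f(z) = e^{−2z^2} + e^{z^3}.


Each summand is entire of order 2 and 3 respectively (as in the single-exponential case). The order of a sum is at most the max of the orders, so ρ ≤ 3. For the lower bound: on |z|=r choose arg z so that 1z^3 is real positive; then |e^{1z^3}| = e^{1r^3} while |e^{-2z^2}| ≤ e^{2r^2} = o(e^{1r^3}). So |f| ≥ e^{1r^3}(1 − o(1)) and ρ ≥ 3. Hence ρ = max(2, 3) = 3.
Therefore ρ = 3.

Order ρ = 3.


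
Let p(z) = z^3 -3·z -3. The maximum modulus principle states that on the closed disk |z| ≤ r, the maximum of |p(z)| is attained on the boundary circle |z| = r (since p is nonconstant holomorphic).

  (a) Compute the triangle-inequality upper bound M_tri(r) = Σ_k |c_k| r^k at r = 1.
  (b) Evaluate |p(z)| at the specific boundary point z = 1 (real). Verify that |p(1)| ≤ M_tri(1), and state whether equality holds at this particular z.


Coefficients: c_0 = -3, c_1 = -3, c_2 = 0, c_3 = 1. Radius r = 1.
Part (a). Triangle bound: M_tri(r) = Σ_k |c_k| r^k
  = |-3|·1^0 + |-3|·1^1 + |0|·1^2 + |1|·1^3
  = 3 + 3 + 0 + 1 = 7.
This bounds M(r) := max_{|z|=r} |p(z)| from above; equality holds iff all terms c_k z^k can be made to align in phase at a single z on |z|=r.
Part (b). At z = 1 (real, on the circle |z| = r):
  p(1) = (-3)·1^0 + (-3)·1^1 + (0)·1^2 + (1)·1^3 = -5.
  |p(1)| = 5.
Check: |p(1)| = 5 ≤ 7 = M_tri(1). ✓ Equality does not hold at z = 1 (the coefficients have mixed signs, so the terms do not all align in phase there).

M_tri(1) = 7; |p(1)| = 5; equality at z=1: no.


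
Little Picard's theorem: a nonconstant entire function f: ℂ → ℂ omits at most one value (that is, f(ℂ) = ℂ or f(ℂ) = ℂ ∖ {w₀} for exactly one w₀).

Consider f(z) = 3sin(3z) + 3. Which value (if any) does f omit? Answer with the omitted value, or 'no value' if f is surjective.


Little Picard bounds the complement of f(ℂ) to at most one point.
sin is entire and surjective onto ℂ: for every w ∈ ℂ, sin(ζ) = w has a solution ζ ∈ ℂ (e.g., via the complex inverse arcsin). With ζ = 3z this gives z = ζ/(3). Then 3·sin(3z) takes every value in 3·ℂ = ℂ, and adding 3 is a bijection of ℂ. So f is surjective and omits no value. (Note: only on the real line is sin bounded by [−1, 1].)

Omitted value: no value.


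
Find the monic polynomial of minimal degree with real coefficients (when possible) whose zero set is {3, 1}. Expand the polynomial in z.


The polynomial is p(z) = ∏_{α ∈ S} (z − α), where S = {3, 1}.
Expanding the product yields: p(z) = z^2 -4·z + 3.
The resulting polynomial has degree 2 and real coefficients as required.

p(z) = z^2 -4·z + 3.


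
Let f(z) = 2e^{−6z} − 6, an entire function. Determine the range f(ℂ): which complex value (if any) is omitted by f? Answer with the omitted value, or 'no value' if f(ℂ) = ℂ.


Little Picard bounds the complement of f(ℂ) to at most one point.
e^{−6z} is never zero on ℂ, so 2·e^{−6z} takes every value in ℂ ∖ {0}. Adding -6 shifts the range to ℂ ∖ {-6}. Thus f omits exactly the value -6.

Omitted value: -6.


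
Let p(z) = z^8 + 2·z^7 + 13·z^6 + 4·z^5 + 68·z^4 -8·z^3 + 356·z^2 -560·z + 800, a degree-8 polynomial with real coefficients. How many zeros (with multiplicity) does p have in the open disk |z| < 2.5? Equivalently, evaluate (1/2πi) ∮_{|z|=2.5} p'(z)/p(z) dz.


The zeros of p are: (-1 + 3i), (-1 - 3i), (1 + 2i), (1 - 2i), (-2 + 2i), (-2 - 2i), (1 + 1i), (1 - 1i).
Their magnitudes are: 3.162, 3.162, 2.236, 2.236, 2.828, 2.828, 1.414, 1.414.
Zeros with |z| < R = 2.5: (1 + 2i), (1 - 2i), (1 + 1i), (1 - 1i).
Count = 4.
By the argument principle, (1/2πi) ∮_{|z|=R} p'(z)/p(z) dz equals exactly this count.

Number of zeros inside |z| < 2.5: 4.


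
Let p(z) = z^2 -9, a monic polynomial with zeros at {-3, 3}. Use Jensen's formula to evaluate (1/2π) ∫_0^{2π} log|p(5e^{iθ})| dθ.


Zeros: -3, 3; r = 5.
Inside |z| < r: -3, 3. Outside (|z| ≥ r): ∅.
p(0) = -9, so log|p(0)| = log(9) = 2.1972.
Apply Jensen: I(r) = log|p(0)| + Σ_k log(r/|z_k|), summed over zeros inside |z| < r.
  log(r/|z_k|) for z_k = -3: log(5/3) = 0.5108
  log(r/|z_k|) for z_k = 3: log(5/3) = 0.5108
Sum over inside zeros: 1.0217.
I(r) = log|p(0)| + (inside sum) = 2.1972 + 1.0217 = 3.2189.
Closed form (all zeros inside, monic): I(r) = n·log(r) = 2·log(5) = 3.2189. ✓

I(r) ≈ 3.2189.


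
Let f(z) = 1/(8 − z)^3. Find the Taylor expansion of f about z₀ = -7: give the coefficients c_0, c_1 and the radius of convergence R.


Let w = z − z₀, so z = z₀ + w.
Then 8 − z = 8 − (z₀ + w) = (8 − z₀) − w = 15 − w.
f(z) = 1/(15 − w)^3 = (1/(15)^3) · (1 − w/(15))^{−3}.
By the binomial series (1−u)^{−3} = Σ_{n≥0} C(n+2, 2) u^n for |u|<1, with u = w/(15):
  c_n = C(n+2, 2) / (15)^(n+3).
  c_0 = 1/(15)^3 = 1/3375.
  c_1 = 3/(15)^4 = 1/16875.
The series is valid for |w/d| < 1, i.e. |z − z₀| < |d|.
Radius of convergence: R = |8 − z₀| = |15| = 15 (distance from z₀ to the singularity z = 8).

c_0 = 1/3375, c_1 = 1/16875; R = 15.


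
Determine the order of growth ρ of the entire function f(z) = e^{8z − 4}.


|e^{8z − 4}| = e^{Re(8·z) + -4} ≤ e^{8|z|^1 + -4} = e^{8r^1 + -4} on |z| = r, so ρ ≤ 1. Choosing z on |z|=r so that 8·z is real positive (always possible by picking arg z appropriately) gives |f(z)| = e^{8r^1 + -4}, matching the bound. The additive constant -4 does not affect log log M(r) ~ 1·log r. Hence ρ = 1.
Therefore ρ = 1.

Order ρ = 1.


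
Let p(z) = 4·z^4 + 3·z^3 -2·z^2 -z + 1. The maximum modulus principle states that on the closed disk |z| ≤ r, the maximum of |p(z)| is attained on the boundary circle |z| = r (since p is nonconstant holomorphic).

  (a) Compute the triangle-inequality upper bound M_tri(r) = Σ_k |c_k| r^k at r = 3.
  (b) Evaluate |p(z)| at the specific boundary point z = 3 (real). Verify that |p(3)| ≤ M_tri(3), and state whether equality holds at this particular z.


Coefficients: c_0 = 1, c_1 = -1, c_2 = -2, c_3 = 3, c_4 = 4. Radius r = 3.
Part (a). Triangle bound: M_tri(r) = Σ_k |c_k| r^k
  = |1|·3^0 + |-1|·3^1 + |-2|·3^2 + |3|·3^3 + |4|·3^4
  = 1 + 3 + 18 + 81 + 324 = 427.
This bounds M(r) := max_{|z|=r} |p(z)| from above; equality holds iff all terms c_k z^k can be made to align in phase at a single z on |z|=r.
Part (b). At z = 3 (real, on the circle |z| = r):
  p(3) = (1)·3^0 + (-1)·3^1 + (-2)·3^2 + (3)·3^3 + (4)·3^4 = 385.
  |p(3)| = 385.
Check: |p(3)| = 385 ≤ 427 = M_tri(3). ✓ Equality does not hold at z = 3 (the coefficients have mixed signs, so the terms do not all align in phase there).

M_tri(3) = 427; |p(3)| = 385; equality at z=3: no.


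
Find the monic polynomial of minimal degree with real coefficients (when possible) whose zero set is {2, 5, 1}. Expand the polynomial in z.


The polynomial is p(z) = ∏_{α ∈ S} (z − α), where S = {2, 5, 1}.
Expanding the product yields: p(z) = z^3 -8·z^2 + 17·z -10.
The resulting polynomial has degree 3 and real coefficients as required.

p(z) = z^3 -8·z^2 + 17·z -10.


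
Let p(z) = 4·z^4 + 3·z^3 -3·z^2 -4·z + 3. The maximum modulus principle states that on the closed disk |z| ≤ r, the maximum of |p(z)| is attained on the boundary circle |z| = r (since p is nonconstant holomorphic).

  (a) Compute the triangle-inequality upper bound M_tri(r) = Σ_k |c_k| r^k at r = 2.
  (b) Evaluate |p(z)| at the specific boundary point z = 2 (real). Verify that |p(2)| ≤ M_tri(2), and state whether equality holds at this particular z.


Coefficients: c_0 = 3, c_1 = -4, c_2 = -3, c_3 = 3, c_4 = 4. Radius r = 2.
Part (a). Triangle bound: M_tri(r) = Σ_k |c_k| r^k
  = |3|·2^0 + |-4|·2^1 + |-3|·2^2 + |3|·2^3 + |4|·2^4
  = 3 + 8 + 12 + 24 + 64 = 111.
This bounds M(r) := max_{|z|=r} |p(z)| from above; equality holds iff all terms c_k z^k can be made to align in phase at a single z on |z|=r.
Part (b). At z = 2 (real, on the circle |z| = r):
  p(2) = (3)·2^0 + (-4)·2^1 + (-3)·2^2 + (3)·2^3 + (4)·2^4 = 71.
  |p(2)| = 71.
Check: |p(2)| = 71 ≤ 111 = M_tri(2). ✓ Equality does not hold at z = 2 (the coefficients have mixed signs, so the terms do not all align in phase there).

M_tri(2) = 111; |p(2)| = 71; equality at z=2: no.


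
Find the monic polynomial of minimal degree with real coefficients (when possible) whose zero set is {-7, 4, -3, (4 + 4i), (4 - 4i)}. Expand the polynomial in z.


The polynomial is p(z) = ∏_{α ∈ S} (z − α), where S = {-7, 4, -3, (4 + 4i), (4 - 4i)}.
Expanding the product yields: p(z) = z^5 -2·z^4 -35·z^3 + 260·z^2 + 64·z -2688.
Note conjugate pairs combine to real quadratics: (z − (4+4i))(z − (4−4i)) = z² − 8z + 32.
The resulting polynomial has degree 5 and real coefficients as required.

p(z) = z^5 -2·z^4 -35·z^3 + 260·z^2 + 64·z -2688.


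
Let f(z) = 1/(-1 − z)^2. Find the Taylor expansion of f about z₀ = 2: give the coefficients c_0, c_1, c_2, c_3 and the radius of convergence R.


Let w = z − z₀, so z = z₀ + w.
Then -1 − z = -1 − (z₀ + w) = (-1 − z₀) − w = -3 − w.
f(z) = 1/(-3 − w)^2 = (1/(-3)^2) · (1 − w/(-3))^{−2}.
By the binomial series (1−u)^{−2} = Σ_{n≥0} C(n+1, 1) u^n for |u|<1, with u = w/(-3):
  c_n = C(n+1, 1) / (-3)^(n+2).
  c_0 = 1/(-3)^2 = 1/9.
  c_1 = 2/(-3)^3 = -2/27.
  c_2 = 3/(-3)^4 = 1/27.
  c_3 = 4/(-3)^5 = -4/243.
The series is valid for |w/d| < 1, i.e. |z − z₀| < |d|.
Radius of convergence: R = |-1 − z₀| = |-3| = 3 (distance from z₀ to the singularity z = -1).

c_0 = 1/9, c_1 = -2/27, c_2 = 1/27, c_3 = -4/243; R = 3.


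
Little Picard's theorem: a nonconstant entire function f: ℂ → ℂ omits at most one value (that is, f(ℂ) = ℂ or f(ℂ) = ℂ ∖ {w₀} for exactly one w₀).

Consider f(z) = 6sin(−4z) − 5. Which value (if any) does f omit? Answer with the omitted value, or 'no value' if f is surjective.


Little Picard bounds the complement of f(ℂ) to at most one point.
sin is entire and surjective onto ℂ: for every w ∈ ℂ, sin(ζ) = w has a solution ζ ∈ ℂ (e.g., via the complex inverse arcsin). With ζ = −4z this gives z = ζ/(-4). Then 6·sin(−4z) takes every value in 6·ℂ = ℂ, and adding -5 is a bijection of ℂ. So f is surjective and omits no value. (Note: only on the real line is sin bounded by [−1, 1].)

Omitted value: no value.


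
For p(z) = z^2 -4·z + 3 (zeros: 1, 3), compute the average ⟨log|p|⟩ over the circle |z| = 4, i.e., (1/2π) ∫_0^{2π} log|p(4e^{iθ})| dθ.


Zeros: 1, 3; r = 4.
Inside |z| < r: 1, 3. Outside (|z| ≥ r): ∅.
p(0) = 3, so log|p(0)| = log(3) = 1.0986.
Apply Jensen: I(r) = log|p(0)| + Σ_k log(r/|z_k|), summed over zeros inside |z| < r.
  log(r/|z_k|) for z_k = 1: log(4/1) = 1.3863
  log(r/|z_k|) for z_k = 3: log(4/3) = 0.2877
Sum over inside zeros: 1.6740.
I(r) = log|p(0)| + (inside sum) = 1.0986 + 1.6740 = 2.7726.
Closed form (all zeros inside, monic): I(r) = n·log(r) = 2·log(4) = 2.7726. ✓

I(r) ≈ 2.7726.


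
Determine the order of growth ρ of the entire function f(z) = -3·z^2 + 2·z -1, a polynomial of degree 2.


|f(z)| ≤ Σ|c_k|·r^k = O(r^2) as r → ∞. Polynomial growth is O(e^{r^ε}) for every ε > 0 (since r^2/e^{r^ε} → 0), so ρ ≤ ε for all ε > 0, i.e. ρ = 0. Every nonconstant polynomial has order 0.
Therefore ρ = 0.

Order ρ = 0.


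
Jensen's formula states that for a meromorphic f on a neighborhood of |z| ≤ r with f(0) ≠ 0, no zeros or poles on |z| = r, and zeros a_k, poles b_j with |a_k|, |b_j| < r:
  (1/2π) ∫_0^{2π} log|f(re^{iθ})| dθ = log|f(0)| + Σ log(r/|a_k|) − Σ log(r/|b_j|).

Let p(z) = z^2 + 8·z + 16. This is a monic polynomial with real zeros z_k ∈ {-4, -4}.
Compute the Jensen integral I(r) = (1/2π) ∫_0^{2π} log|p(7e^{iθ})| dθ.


Zeros: -4, -4; r = 7.
Inside |z| < r: -4, -4. Outside (|z| ≥ r): ∅.
p(0) = 16, so log|p(0)| = log(16) = 2.7726.
Apply Jensen: I(r) = log|p(0)| + Σ_k log(r/|z_k|), summed over zeros inside |z| < r.
  log(r/|z_k|) for z_k = -4: log(7/4) = 0.5596
  log(r/|z_k|) for z_k = -4: log(7/4) = 0.5596
Sum over inside zeros: 1.1192.
I(r) = log|p(0)| + (inside sum) = 2.7726 + 1.1192 = 3.8918.
Closed form (all zeros inside, monic): I(r) = n·log(r) = 2·log(7) = 3.8918. ✓

I(r) ≈ 3.8918.


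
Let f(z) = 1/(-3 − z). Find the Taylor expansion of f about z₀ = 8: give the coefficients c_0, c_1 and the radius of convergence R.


Let w = z − z₀, so z = z₀ + w.
Then -3 − z = -3 − (z₀ + w) = (-3 − z₀) − w = -11 − w.
f(z) = 1/(-11 − w) = (1/(-11)) · 1/(1 − w/(-11)) = Σ_{n≥0} w^n / (-11)^(n+1).
So c_n = 1/(-11)^(n+1):
  c_0 = 1/(-11)^1 = -1/11.
  c_1 = 1/(-11)^2 = 1/121.
The series is valid for |w/d| < 1, i.e. |z − z₀| < |d|.
Radius of convergence: R = |-3 − z₀| = |-11| = 11 (distance from z₀ to the singularity z = -3).

c_0 = -1/11, c_1 = 1/121; R = 11.


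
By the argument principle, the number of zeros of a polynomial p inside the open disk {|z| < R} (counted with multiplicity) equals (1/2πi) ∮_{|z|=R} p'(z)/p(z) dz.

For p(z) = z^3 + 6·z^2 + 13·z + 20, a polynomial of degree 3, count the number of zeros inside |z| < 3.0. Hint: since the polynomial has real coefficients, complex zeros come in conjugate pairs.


The zeros of p are: -4, (-1 + 2i), (-1 - 2i).
Their magnitudes are: 4, 2.236, 2.236.
Zeros with |z| < R = 3.0: (-1 + 2i), (-1 - 2i).
Count = 2.
By the argument principle, (1/2πi) ∮_{|z|=R} p'(z)/p(z) dz equals exactly this count.

Number of zeros inside |z| < 3.0: 2.


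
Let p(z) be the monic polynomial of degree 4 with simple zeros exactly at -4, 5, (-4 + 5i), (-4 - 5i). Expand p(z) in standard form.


The polynomial is p(z) = ∏_{α ∈ S} (z − α), where S = {-4, 5, (-4 + 5i), (-4 - 5i)}.
Expanding the product yields: p(z) = z^4 + 7·z^3 + 13·z^2 -201·z -820.
Note conjugate pairs combine to real quadratics: (z − (-4+5i))(z − (-4−5i)) = z² + 8z + 41.
The resulting polynomial has degree 4 and real coefficients as required.

p(z) = z^4 + 7·z^3 + 13·z^2 -201·z -820.


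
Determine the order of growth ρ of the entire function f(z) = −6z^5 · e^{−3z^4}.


M(r) = max_{|z|=r} |-6|·|z|^5·|e^{−3z^4}| = 6·r^5 · e^{3r^4} (the factors attain their maxima compatibly on |z|=r). Then log M(r) = log 6 + 5·log r + 3r^4, dominated by the last term, so log log M(r) ~ 4·log r. The polynomial factor -6z^5 contributes only a log r term and does not affect the order. ρ = 4.
Therefore ρ = 4.

Order ρ = 4.


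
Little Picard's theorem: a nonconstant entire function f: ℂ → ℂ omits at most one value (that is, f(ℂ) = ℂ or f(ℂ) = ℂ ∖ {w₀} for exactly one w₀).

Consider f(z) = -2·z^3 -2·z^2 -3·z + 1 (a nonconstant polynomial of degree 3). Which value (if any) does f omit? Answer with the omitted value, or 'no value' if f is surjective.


Little Picard bounds the complement of f(ℂ) to at most one point.
For every w ∈ ℂ, the equation p(z) − w = 0 is a nonconstant polynomial in z and hence has at least one root by the fundamental theorem of algebra. So p is surjective onto ℂ, omitting no value.

Omitted value: no value.


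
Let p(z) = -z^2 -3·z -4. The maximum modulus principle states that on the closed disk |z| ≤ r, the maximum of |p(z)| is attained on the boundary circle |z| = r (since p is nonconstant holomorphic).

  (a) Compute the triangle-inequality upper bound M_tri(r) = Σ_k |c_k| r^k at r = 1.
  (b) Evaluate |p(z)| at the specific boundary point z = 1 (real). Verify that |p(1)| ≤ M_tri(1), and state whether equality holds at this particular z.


Coefficients: c_0 = -4, c_1 = -3, c_2 = -1. Radius r = 1.
Part (a). Triangle bound: M_tri(r) = Σ_k |c_k| r^k
  = |-4|·1^0 + |-3|·1^1 + |-1|·1^2
  = 4 + 3 + 1 = 8.
This bounds M(r) := max_{|z|=r} |p(z)| from above; equality holds iff all terms c_k z^k can be made to align in phase at a single z on |z|=r.
Part (b). At z = 1 (real, on the circle |z| = r):
  p(1) = (-4)·1^0 + (-3)·1^1 + (-1)·1^2 = -8.
  |p(1)| = 8.
Since all nonzero coefficients share the same sign, |p(1)| = 8 = M_tri(1); the triangle bound is attained at z = 1, so in fact M(r) = 8.

M_tri(1) = 8; |p(1)| = 8; equality at z=1: yes.


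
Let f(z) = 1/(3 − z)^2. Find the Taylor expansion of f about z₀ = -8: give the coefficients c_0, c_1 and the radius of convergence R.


Let w = z − z₀, so z = z₀ + w.
Then 3 − z = 3 − (z₀ + w) = (3 − z₀) − w = 11 − w.
f(z) = 1/(11 − w)^2 = (1/(11)^2) · (1 − w/(11))^{−2}.
By the binomial series (1−u)^{−2} = Σ_{n≥0} C(n+1, 1) u^n for |u|<1, with u = w/(11):
  c_n = C(n+1, 1) / (11)^(n+2).
  c_0 = 1/(11)^2 = 1/121.
  c_1 = 2/(11)^3 = 2/1331.
The series is valid for |w/d| < 1, i.e. |z − z₀| < |d|.
Radius of convergence: R = |3 − z₀| = |11| = 11 (distance from z₀ to the singularity z = 3).

c_0 = 1/121, c_1 = 2/1331; R = 11.
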